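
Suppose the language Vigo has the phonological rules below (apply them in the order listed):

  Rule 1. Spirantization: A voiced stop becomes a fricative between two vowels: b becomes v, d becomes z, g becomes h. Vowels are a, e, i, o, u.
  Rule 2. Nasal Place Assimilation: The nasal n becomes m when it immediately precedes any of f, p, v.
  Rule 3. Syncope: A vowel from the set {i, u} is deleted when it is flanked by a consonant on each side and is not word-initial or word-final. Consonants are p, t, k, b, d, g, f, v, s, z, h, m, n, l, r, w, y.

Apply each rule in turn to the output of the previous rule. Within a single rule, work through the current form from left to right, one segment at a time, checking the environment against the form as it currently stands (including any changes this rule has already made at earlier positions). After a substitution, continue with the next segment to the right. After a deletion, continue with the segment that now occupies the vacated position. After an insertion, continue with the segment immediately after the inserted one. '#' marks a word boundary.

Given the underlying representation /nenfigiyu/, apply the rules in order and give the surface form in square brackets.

[nemfhyu]

Rule 1 Spirantization: [nenfigiyu] → [nenfihiyu]
Rule 2 Nasal Place Assimilation: [nenfihiyu] → [nemfihiyu]
Rule 3 Syncope: [nemfihiyu] → [nemfhyu]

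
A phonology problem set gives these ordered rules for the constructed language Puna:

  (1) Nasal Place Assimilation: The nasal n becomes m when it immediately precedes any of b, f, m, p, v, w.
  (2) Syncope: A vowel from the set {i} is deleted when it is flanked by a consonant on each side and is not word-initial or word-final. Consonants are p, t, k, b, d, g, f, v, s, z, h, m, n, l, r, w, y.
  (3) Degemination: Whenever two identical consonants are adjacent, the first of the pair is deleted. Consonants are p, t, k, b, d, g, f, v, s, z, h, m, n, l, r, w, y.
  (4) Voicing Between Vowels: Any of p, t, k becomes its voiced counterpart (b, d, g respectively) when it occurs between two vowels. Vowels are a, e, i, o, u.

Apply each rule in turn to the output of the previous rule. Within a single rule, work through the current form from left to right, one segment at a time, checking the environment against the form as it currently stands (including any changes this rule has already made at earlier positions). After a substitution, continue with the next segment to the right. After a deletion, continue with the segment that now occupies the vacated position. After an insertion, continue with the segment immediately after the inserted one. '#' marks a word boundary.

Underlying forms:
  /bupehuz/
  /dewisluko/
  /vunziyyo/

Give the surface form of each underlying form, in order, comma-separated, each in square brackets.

/bupehuz/:
  (1) Nasal Place Assimilation: no change — [bupehuz]
  (2) Syncope: no change — [bupehuz]
  (3) Degemination: no change — [bupehuz]
  (4) Voicing Between Vowels: [bupehuz] → [bubehuz]
/dewisluko/:
  (1) Nasal Place Assimilation: no change — [dewisluko]
  (2) Syncope: [dewisluko] → [dewsluko]
  (3) Degemination: no change — [dewsluko]
  (4) Voicing Between Vowels: [dewsluko] → [dewslugo]
/vunziyyo/:
  (1) Nasal Place Assimilation: no change — [vunziyyo]
  (2) Syncope: [vunziyyo] → [vunzyyo]
  (3) Degemination: [vunzyyo] → [vunzyo]
  (4) Voicing Between Vowels: no change — [vunzyo]

[bubehuz], [dewslugo], [vunzyo]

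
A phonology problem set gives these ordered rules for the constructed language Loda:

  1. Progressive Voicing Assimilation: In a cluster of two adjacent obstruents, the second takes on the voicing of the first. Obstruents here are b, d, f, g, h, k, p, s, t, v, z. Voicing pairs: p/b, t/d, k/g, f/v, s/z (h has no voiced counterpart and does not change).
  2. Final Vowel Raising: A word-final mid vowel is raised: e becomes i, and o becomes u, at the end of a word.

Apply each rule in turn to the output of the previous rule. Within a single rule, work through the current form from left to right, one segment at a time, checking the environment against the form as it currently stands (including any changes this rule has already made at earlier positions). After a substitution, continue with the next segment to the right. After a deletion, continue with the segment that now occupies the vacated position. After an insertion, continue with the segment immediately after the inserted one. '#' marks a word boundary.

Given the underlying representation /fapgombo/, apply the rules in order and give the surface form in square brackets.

[fapkombu]

1 Progressive Voicing Assimilation: [fapgombo] → [fapkombo]
2 Final Vowel Raising: [fapkombo] → [fapkombu]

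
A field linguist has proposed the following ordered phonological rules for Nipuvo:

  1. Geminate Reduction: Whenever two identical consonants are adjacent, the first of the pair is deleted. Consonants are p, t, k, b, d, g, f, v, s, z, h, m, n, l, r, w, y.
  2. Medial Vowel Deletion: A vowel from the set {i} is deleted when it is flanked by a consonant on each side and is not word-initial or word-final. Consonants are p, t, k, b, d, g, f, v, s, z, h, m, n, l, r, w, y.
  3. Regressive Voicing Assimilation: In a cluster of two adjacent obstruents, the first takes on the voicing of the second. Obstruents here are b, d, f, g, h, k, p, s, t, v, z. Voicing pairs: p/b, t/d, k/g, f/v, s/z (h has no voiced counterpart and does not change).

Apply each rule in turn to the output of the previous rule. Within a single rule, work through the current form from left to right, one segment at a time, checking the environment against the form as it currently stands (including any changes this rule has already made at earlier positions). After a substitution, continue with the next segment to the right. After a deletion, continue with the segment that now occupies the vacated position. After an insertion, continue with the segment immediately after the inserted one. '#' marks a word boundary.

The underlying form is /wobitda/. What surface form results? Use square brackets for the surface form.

1 Geminate Reduction: no change — [wobitda]
2 Medial Vowel Deletion: [wobitda] → [wobtda]
3 Regressive Voicing Assimilation: [wobtda] → [wopdda]

[wopdda]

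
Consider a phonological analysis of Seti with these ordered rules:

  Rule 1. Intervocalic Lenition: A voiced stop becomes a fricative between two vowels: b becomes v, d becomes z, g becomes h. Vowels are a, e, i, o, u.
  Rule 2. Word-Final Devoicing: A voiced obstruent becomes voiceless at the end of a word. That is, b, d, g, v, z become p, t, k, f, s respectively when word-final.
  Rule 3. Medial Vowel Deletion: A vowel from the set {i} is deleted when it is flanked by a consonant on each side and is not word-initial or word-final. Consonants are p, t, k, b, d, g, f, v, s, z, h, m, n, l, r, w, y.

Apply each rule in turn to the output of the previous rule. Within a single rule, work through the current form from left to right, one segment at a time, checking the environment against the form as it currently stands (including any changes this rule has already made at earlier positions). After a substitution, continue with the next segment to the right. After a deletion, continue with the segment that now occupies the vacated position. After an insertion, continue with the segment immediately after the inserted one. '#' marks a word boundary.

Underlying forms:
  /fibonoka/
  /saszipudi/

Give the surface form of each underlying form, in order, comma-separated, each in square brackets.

[fvonoka], [saszpuzi]

/fibonoka/:
  Rule 1 Intervocalic Lenition: [fibonoka] → [fivonoka]
  Rule 2 Word-Final Devoicing: no change — [fivonoka]
  Rule 3 Medial Vowel Deletion: [fivonoka] → [fvonoka]
/saszipudi/:
  Rule 1 Intervocalic Lenition: [saszipudi] → [saszipuzi]
  Rule 2 Word-Final Devoicing: no change — [saszipuzi]
  Rule 3 Medial Vowel Deletion: [saszipuzi] → [saszpuzi]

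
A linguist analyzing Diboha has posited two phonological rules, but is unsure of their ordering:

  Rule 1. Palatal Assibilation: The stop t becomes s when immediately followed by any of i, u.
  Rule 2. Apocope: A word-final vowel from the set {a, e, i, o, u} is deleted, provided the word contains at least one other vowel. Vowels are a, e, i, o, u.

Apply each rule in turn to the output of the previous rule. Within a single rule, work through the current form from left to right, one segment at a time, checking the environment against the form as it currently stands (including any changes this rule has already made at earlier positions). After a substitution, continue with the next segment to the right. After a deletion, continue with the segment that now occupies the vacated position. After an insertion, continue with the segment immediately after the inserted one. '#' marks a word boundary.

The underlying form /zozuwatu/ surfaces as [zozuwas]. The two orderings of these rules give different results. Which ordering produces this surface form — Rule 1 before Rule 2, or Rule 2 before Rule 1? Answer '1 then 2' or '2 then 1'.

Order 1 then 2:
  1 Palatal Assibilation: [zozuwatu] → [zozuwasu]
  2 Apocope: [zozuwasu] → [zozuwas]
  result: [zozuwas]
Order 2 then 1:
  2 Apocope: [zozuwatu] → [zozuwat]
  1 Palatal Assibilation: no change — [zozuwat]
  result: [zozuwat]

1 then 2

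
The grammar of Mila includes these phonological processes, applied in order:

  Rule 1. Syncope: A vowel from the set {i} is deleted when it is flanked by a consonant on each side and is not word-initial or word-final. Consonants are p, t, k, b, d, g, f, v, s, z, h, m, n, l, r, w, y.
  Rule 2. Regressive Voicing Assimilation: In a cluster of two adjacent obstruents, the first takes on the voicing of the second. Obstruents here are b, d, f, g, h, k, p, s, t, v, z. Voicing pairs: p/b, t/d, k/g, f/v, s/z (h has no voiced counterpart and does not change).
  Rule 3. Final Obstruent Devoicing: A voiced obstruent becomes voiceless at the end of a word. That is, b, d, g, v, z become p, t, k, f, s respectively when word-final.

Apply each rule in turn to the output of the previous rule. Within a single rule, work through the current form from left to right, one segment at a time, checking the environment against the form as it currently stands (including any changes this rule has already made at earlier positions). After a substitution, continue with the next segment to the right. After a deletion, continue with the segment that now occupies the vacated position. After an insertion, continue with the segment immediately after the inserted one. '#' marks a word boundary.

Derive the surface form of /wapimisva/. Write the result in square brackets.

Rule 1 Syncope: [wapimisva] → [wapmsva]
Rule 2 Regressive Voicing Assimilation: [wapmsva] → [wapmzva]
Rule 3 Final Obstruent Devoicing: no change — [wapmzva]

[wapmzva]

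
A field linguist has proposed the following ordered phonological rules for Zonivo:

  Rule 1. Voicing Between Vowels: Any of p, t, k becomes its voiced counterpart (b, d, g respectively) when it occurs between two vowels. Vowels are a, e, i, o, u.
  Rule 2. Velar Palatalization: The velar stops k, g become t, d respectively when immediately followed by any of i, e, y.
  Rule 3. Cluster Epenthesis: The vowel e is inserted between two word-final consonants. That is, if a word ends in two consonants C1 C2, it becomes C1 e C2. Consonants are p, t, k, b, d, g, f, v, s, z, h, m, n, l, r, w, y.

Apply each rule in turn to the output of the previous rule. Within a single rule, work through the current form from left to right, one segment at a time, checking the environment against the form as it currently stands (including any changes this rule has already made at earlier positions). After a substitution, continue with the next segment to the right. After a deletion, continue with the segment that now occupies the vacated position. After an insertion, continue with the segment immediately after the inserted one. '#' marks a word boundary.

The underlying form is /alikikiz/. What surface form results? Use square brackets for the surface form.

Rule 1 Voicing Between Vowels: [alikikiz] → [aligigiz]
Rule 2 Velar Palatalization: [aligigiz] → [alididiz]
Rule 3 Cluster Epenthesis: no change — [alididiz]

[alididiz]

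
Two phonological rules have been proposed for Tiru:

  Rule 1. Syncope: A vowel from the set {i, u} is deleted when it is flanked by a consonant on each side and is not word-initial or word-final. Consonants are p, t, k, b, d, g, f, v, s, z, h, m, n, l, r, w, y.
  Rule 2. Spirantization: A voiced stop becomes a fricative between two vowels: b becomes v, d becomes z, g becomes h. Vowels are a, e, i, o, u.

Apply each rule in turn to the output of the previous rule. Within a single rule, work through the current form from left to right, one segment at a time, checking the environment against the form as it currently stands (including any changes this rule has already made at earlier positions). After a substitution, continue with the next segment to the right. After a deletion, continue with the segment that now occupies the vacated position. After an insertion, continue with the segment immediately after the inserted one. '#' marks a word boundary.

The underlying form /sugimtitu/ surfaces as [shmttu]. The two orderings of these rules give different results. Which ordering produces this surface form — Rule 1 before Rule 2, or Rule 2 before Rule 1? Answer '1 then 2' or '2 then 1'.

2 then 1

Order 1 then 2:
  1 Syncope: [sugimtitu] → [sgmttu]
  2 Spirantization: no change — [sgmttu]
  result: [sgmttu]
Order 2 then 1:
  2 Spirantization: [sugimtitu] → [suhimtitu]
  1 Syncope: [suhimtitu] → [shmttu]
  result: [shmttu]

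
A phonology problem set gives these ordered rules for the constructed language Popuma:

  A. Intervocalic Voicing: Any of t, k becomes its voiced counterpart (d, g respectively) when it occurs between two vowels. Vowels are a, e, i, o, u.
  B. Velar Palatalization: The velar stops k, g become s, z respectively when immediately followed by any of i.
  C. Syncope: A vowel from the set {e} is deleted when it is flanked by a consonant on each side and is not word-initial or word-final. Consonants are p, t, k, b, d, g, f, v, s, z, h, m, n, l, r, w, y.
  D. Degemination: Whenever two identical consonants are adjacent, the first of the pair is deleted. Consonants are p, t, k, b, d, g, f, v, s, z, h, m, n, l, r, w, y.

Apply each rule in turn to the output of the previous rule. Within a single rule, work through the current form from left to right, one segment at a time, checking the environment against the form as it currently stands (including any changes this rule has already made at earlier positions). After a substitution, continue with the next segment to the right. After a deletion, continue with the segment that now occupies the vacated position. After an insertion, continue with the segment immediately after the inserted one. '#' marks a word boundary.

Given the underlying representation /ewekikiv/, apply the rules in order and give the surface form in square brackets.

[ewziziv]

A Intervocalic Voicing: [ewekikiv] → [ewegigiv]
B Velar Palatalization: [ewegigiv] → [eweziziv]
C Syncope: [eweziziv] → [ewziziv]
D Degemination: no change — [ewziziv]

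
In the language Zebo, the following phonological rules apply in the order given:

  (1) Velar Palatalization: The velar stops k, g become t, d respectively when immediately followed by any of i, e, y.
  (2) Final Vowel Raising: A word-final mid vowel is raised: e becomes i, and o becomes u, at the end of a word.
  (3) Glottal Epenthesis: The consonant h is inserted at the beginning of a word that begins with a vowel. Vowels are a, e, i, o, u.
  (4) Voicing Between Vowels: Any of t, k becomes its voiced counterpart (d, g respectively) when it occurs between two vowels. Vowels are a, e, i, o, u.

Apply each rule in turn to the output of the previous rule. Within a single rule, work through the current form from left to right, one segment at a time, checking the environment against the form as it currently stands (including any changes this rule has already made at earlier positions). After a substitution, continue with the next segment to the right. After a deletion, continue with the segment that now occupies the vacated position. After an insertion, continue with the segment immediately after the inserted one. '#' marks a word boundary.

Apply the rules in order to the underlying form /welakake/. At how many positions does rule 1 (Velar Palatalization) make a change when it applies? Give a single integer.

(1) Velar Palatalization: [welakake] → [welakate]
(2) Final Vowel Raising: [welakate] → [welakati]
(3) Glottal Epenthesis: no change — [welakati]
(4) Voicing Between Vowels: [welakati] → [welagadi]
Rule 1 changed 1 position(s).

1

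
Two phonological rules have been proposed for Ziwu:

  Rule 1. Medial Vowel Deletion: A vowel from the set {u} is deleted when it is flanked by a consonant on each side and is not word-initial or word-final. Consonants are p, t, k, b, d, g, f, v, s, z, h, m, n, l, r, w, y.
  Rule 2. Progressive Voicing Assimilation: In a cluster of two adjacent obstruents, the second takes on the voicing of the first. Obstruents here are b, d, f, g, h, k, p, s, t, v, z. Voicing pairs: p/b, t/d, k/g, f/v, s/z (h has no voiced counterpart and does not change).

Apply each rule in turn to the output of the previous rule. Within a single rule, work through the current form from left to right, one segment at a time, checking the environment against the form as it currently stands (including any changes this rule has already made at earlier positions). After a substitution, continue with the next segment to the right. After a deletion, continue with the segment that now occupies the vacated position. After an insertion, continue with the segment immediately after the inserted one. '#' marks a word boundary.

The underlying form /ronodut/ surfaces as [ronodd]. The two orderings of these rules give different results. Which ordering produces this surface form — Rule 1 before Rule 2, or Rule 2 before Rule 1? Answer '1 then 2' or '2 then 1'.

1 then 2

Order 1 then 2:
  1 Medial Vowel Deletion: [ronodut] → [ronodt]
  2 Progressive Voicing Assimilation: [ronodt] → [ronodd]
  result: [ronodd]
Order 2 then 1:
  2 Progressive Voicing Assimilation: no change — [ronodut]
  1 Medial Vowel Deletion: [ronodut] → [ronodt]
  result: [ronodt]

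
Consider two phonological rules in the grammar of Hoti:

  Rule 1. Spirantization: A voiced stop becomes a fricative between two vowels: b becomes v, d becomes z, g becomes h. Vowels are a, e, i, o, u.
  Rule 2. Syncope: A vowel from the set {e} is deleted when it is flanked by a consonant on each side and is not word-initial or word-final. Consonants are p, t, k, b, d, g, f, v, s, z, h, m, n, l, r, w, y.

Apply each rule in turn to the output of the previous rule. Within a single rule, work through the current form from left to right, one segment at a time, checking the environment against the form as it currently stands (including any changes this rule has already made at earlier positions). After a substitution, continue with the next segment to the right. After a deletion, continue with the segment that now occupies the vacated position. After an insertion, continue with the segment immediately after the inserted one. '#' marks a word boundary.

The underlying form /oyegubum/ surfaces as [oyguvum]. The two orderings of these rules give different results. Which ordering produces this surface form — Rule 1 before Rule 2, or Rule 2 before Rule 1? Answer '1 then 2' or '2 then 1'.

Order 1 then 2:
  1 Spirantization: [oyegubum] → [oyehuvum]
  2 Syncope: [oyehuvum] → [oyhuvum]
  result: [oyhuvum]
Order 2 then 1:
  2 Syncope: [oyegubum] → [oygubum]
  1 Spirantization: [oygubum] → [oyguvum]
  result: [oyguvum]

2 then 1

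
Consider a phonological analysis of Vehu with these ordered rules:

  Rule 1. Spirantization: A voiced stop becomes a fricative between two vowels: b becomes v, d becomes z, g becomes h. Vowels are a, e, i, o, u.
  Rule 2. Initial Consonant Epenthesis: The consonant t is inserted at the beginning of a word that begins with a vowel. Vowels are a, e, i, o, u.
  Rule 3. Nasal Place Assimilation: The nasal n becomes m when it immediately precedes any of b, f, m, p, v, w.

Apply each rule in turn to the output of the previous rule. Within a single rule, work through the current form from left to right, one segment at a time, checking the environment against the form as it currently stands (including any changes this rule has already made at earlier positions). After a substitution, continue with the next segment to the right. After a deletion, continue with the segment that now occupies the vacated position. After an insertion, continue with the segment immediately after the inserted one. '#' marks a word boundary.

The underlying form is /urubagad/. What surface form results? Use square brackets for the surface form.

[turuvahad]

Rule 1 Spirantization: [urubagad] → [uruvahad]
Rule 2 Initial Consonant Epenthesis: [uruvahad] → [turuvahad]
Rule 3 Nasal Place Assimilation: no change — [turuvahad]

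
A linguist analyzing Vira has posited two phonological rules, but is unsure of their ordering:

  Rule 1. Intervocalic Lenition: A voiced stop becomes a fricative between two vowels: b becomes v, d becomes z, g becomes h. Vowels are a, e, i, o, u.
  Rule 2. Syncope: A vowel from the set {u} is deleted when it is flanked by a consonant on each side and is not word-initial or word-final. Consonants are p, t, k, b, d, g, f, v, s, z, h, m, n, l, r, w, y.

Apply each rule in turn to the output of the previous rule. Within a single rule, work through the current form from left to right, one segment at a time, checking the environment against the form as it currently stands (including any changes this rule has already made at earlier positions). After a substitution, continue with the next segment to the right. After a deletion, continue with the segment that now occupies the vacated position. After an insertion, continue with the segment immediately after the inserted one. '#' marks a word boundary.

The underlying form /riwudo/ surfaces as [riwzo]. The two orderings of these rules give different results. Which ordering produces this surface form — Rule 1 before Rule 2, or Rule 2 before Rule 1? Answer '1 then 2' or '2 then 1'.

Order 1 then 2:
  1 Intervocalic Lenition: [riwudo] → [riwuzo]
  2 Syncope: [riwuzo] → [riwzo]
  result: [riwzo]
Order 2 then 1:
  2 Syncope: [riwudo] → [riwdo]
  1 Intervocalic Lenition: no change — [riwdo]
  result: [riwdo]

1 then 2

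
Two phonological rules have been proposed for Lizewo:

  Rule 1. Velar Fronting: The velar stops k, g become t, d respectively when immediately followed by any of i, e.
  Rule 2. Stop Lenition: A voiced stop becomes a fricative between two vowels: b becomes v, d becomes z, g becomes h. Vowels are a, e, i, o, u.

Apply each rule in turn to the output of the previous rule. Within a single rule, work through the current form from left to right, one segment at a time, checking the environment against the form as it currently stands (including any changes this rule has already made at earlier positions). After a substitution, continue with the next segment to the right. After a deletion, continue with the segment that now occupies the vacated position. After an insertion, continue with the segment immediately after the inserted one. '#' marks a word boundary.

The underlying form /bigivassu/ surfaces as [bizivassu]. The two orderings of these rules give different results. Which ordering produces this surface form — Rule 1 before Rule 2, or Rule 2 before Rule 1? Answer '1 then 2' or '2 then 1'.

Order 1 then 2:
  1 Velar Fronting: [bigivassu] → [bidivassu]
  2 Stop Lenition: [bidivassu] → [bizivassu]
  result: [bizivassu]
Order 2 then 1:
  2 Stop Lenition: [bigivassu] → [bihivassu]
  1 Velar Fronting: no change — [bihivassu]
  result: [bihivassu]

1 then 2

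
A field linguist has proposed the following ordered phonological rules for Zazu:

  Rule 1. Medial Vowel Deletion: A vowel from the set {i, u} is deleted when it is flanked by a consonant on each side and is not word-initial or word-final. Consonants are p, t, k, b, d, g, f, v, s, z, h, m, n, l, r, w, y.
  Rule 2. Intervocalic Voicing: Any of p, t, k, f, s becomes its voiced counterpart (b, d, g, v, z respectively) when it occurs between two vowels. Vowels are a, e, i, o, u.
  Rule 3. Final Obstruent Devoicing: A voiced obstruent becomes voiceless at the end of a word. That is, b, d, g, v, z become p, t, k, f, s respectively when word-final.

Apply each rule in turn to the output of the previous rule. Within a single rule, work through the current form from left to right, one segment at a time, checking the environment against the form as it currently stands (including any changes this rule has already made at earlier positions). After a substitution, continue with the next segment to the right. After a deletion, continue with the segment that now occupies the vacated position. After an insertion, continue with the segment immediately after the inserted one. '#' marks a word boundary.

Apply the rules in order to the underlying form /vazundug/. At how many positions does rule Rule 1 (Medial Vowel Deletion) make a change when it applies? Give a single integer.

Rule 1 Medial Vowel Deletion: [vazundug] → [vazndg]
Rule 2 Intervocalic Voicing: no change — [vazndg]
Rule 3 Final Obstruent Devoicing: [vazndg] → [vazndk]
Rule Rule 1 changed 2 position(s).

2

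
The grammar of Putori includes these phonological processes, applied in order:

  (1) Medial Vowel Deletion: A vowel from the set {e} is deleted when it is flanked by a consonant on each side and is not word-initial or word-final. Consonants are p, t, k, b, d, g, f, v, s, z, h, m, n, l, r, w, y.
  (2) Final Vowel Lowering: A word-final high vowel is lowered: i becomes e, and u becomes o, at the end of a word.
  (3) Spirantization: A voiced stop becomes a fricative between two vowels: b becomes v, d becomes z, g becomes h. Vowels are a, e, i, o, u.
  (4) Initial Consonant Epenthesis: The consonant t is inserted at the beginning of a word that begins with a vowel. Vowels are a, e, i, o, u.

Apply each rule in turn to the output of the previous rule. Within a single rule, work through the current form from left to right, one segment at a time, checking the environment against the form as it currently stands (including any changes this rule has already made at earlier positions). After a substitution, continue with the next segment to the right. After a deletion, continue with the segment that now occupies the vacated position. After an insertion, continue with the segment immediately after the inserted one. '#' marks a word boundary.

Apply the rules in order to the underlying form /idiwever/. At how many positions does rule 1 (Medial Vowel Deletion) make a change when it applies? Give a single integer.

2

(1) Medial Vowel Deletion: [idiwever] → [idiwvr]
(2) Final Vowel Lowering: no change — [idiwvr]
(3) Spirantization: [idiwvr] → [iziwvr]
(4) Initial Consonant Epenthesis: [iziwvr] → [tiziwvr]
Rule 1 changed 2 position(s).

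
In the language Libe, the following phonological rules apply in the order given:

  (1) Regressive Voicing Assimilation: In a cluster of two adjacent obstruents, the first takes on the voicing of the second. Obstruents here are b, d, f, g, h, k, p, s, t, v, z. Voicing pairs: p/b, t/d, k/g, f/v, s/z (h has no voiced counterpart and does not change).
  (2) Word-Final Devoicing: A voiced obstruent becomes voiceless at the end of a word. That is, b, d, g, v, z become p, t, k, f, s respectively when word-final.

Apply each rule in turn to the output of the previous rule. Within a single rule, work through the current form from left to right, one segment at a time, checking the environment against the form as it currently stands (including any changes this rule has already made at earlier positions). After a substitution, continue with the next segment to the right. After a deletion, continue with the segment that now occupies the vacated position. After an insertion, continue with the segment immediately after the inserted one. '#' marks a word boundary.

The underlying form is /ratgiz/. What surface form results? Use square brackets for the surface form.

[radgis]

(1) Regressive Voicing Assimilation: [ratgiz] → [radgiz]
(2) Word-Final Devoicing: [radgiz] → [radgis]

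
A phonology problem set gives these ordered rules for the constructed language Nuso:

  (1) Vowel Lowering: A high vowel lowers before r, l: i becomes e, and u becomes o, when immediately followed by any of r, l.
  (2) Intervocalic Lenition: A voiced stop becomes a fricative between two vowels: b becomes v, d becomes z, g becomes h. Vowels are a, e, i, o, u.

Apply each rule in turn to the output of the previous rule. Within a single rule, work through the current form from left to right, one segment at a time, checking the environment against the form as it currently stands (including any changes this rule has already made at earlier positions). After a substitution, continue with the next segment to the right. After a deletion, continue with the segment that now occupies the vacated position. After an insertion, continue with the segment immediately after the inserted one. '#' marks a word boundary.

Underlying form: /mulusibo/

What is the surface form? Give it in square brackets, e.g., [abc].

(1) Vowel Lowering: [mulusibo] → [molusibo]
(2) Intervocalic Lenition: [molusibo] → [molusivo]

[molusivo]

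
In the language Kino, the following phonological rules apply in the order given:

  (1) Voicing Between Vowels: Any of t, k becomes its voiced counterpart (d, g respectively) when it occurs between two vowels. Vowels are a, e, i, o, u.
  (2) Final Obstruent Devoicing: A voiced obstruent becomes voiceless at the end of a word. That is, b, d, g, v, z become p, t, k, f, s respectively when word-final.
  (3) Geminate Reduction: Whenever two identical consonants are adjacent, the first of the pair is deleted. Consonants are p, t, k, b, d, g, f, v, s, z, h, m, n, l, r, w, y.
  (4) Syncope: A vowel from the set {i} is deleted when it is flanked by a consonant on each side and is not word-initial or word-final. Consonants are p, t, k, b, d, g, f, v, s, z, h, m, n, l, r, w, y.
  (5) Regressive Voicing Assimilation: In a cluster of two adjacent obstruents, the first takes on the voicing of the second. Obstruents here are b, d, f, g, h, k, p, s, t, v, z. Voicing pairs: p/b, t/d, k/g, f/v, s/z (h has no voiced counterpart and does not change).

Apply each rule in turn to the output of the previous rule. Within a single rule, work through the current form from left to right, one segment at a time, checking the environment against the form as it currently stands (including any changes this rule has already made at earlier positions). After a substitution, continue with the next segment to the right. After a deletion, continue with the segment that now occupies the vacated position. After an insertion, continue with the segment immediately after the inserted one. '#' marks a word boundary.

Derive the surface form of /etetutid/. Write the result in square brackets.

[ededutt]

(1) Voicing Between Vowels: [etetutid] → [ededudid]
(2) Final Obstruent Devoicing: [ededudid] → [ededudit]
(3) Geminate Reduction: no change — [ededudit]
(4) Syncope: [ededudit] → [ededudt]
(5) Regressive Voicing Assimilation: [ededudt] → [ededutt]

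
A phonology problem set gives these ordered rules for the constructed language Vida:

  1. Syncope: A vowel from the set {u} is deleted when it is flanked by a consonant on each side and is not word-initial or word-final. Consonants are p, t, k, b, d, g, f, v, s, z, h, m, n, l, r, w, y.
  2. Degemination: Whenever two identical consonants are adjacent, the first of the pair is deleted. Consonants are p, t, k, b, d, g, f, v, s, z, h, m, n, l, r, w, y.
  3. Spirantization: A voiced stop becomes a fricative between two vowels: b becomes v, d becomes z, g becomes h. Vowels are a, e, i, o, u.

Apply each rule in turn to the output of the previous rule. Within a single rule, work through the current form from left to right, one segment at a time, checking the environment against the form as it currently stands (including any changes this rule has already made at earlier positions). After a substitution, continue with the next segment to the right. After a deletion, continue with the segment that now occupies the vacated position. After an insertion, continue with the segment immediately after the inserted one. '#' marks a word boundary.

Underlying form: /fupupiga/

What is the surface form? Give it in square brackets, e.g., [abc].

[fpiha]

1 Syncope: [fupupiga] → [fppiga]
2 Degemination: [fppiga] → [fpiga]
3 Spirantization: [fpiga] → [fpiha]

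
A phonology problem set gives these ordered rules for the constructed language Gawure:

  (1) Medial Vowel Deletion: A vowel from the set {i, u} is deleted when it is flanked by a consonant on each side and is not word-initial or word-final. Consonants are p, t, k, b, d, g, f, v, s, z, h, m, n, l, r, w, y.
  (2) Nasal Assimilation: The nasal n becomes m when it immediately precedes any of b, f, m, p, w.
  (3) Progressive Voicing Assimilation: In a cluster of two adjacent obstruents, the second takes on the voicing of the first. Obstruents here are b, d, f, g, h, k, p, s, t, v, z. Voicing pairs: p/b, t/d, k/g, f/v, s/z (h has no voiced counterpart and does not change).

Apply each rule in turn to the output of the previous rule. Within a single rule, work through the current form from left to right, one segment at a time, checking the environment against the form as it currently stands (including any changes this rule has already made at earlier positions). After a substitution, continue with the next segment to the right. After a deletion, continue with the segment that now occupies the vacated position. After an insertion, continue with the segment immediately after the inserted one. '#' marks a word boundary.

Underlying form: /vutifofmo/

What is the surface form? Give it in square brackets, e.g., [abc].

[vdvofmo]

(1) Medial Vowel Deletion: [vutifofmo] → [vtfofmo]
(2) Nasal Assimilation: no change — [vtfofmo]
(3) Progressive Voicing Assimilation: [vtfofmo] → [vdvofmo]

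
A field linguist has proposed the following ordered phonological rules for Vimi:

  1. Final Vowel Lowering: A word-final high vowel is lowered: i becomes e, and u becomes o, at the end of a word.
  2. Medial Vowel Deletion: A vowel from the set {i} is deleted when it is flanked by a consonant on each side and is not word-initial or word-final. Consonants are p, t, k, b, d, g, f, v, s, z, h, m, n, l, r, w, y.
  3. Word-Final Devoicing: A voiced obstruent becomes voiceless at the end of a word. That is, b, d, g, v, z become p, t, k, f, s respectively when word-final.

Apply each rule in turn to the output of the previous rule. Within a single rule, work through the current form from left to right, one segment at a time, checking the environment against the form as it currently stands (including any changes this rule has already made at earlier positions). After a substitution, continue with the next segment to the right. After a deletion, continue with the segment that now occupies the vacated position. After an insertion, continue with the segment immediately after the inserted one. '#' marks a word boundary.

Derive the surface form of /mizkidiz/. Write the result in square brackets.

[mzkds]

1 Final Vowel Lowering: no change — [mizkidiz]
2 Medial Vowel Deletion: [mizkidiz] → [mzkdz]
3 Word-Final Devoicing: [mzkdz] → [mzkds]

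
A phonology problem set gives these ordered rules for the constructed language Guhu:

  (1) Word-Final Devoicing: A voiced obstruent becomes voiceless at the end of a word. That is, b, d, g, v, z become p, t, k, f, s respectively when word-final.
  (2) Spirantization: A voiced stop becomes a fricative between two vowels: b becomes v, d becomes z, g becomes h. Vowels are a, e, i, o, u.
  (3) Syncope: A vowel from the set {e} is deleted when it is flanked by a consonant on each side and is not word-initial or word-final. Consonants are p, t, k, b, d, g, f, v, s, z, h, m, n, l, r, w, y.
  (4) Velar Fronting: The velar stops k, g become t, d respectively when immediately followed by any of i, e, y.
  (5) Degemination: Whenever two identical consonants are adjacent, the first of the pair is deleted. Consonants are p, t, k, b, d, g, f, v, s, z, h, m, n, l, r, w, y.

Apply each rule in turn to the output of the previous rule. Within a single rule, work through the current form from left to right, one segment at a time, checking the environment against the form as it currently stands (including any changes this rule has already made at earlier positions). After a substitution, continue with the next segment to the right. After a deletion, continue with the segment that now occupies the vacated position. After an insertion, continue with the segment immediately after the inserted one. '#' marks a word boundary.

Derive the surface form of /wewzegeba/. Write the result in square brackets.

[wzhva]

(1) Word-Final Devoicing: no change — [wewzegeba]
(2) Spirantization: [wewzegeba] → [wewzeheva]
(3) Syncope: [wewzeheva] → [wwzhva]
(4) Velar Fronting: no change — [wwzhva]
(5) Degemination: [wwzhva] → [wzhva]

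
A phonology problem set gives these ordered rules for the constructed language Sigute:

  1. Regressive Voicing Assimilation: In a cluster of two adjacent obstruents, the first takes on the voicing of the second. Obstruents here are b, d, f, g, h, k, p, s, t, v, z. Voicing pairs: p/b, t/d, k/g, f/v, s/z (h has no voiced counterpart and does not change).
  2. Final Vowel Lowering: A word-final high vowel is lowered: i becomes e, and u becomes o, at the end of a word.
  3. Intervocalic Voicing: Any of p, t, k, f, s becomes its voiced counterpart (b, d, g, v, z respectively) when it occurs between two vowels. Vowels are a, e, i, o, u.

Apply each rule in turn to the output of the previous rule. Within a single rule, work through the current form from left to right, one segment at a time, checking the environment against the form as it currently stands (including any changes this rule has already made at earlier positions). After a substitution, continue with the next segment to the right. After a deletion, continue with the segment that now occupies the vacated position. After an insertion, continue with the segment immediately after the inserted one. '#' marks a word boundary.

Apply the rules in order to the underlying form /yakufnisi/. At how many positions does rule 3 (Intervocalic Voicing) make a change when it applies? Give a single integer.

2

1 Regressive Voicing Assimilation: no change — [yakufnisi]
2 Final Vowel Lowering: [yakufnisi] → [yakufnise]
3 Intervocalic Voicing: [yakufnise] → [yagufnize]
Rule 3 changed 2 position(s).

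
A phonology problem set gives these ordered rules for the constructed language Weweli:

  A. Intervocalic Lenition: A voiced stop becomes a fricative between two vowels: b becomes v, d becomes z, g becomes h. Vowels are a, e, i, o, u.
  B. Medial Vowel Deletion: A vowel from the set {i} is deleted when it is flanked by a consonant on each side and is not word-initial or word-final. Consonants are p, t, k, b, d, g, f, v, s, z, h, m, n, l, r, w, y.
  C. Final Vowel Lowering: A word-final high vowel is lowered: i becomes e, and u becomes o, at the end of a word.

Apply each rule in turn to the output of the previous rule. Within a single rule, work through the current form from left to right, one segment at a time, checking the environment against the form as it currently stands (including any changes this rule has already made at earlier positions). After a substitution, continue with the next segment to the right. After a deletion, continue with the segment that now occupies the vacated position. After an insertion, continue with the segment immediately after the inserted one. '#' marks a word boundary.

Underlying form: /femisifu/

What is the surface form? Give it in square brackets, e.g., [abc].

A Intervocalic Lenition: no change — [femisifu]
B Medial Vowel Deletion: [femisifu] → [femsfu]
C Final Vowel Lowering: [femsfu] → [femsfo]

[femsfo]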